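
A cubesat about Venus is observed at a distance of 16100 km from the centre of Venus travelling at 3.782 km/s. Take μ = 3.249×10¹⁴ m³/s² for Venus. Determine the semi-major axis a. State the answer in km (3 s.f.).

a ≈ 12500 km

r = 1.610×10⁷ m.
Specific orbital energy ε = v²/2 − μ/r = (3782)²/2 − 3.249×10¹⁴/1.610×10⁷ = -1.303×10⁷ J/kg.
Since ε = −μ/(2a), a = −μ/(2ε) = 1.247×10⁷ m = 12469 km.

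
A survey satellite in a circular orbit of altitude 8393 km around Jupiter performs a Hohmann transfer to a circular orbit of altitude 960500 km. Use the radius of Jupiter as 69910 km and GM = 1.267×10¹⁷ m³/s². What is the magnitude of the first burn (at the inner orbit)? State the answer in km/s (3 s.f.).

Δv ≈ 14.6 km/s

r₁ = 69910 + 8393 = 78303 km = 7.8303×10⁷ m.
r₂ = 69910 + 960500 = 1030400 km = 1.0304×10⁹ m.
Transfer ellipse a_t = (r₁ + r₂)/2 = 5.544×10⁸ m.
At r₁: circular v_c1 = √(μ/r₁) = 40230 m/s; transfer-perijove v_p = √[μ(2/r₁ − 1/a_t)] = 54840 m/s.
Δv₁ = v_p − v_c1 = 14620 m/s.
= 14.62 km/s.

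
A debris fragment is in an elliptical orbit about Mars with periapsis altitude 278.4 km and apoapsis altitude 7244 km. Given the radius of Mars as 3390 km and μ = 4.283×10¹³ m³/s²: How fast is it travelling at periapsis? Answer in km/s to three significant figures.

r_p = 3390 + 278.4 = 3668.4 km = 3.6684×10⁶ m.
r_a = 3390 + 7244 = 10634 km = 1.0634×10⁷ m.
Semi-major axis a = (r_p + r_a)/2 = 7151.2 km = 7.151×10⁶ m.
Vis-viva: v² = μ(2/r − 1/a) = 4.283×10¹³ × (5.452×10⁻⁷ − 1.398×10⁻⁷) = 1.736×10⁷ m²/s².
v = 4167 m/s = 4.167 km/s.

v ≈ 4.17 km/s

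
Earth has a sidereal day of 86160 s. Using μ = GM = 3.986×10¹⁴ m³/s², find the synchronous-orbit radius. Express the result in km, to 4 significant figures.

A synchronous orbit has period T, so by Kepler's third law a = (μT²/4π²)^(1/3).
μT²/4π² = 3.986×10¹⁴ × (8.616×10⁴)² / 39.48 = 7.495×10²² m³.
a = 4.216×10⁷ m = 42163 km.

r_sync ≈ 42160 km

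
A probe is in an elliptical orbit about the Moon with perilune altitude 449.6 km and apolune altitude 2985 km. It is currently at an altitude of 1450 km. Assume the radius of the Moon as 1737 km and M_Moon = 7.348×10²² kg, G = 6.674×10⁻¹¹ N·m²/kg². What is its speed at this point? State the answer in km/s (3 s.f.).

v ≈ 1.29 km/s

μ = GM = 6.674×10⁻¹¹ × 7.348×10²² = 4.904×10¹² m³/s².
r_p = 1737 + 449.6 = 2186.6 km = 2.1866×10⁶ m.
r_a = 1737 + 2985 = 4722.0 km = 4.7220×10⁶ m.
r = 1737 + 1450 = 3187.0 km = 3.187×10⁶ m.
Semi-major axis a = (r_p + r_a)/2 = 3454.3 km = 3.454×10⁶ m.
Vis-viva: v² = μ(2/r − 1/a) = 4.904×10¹² × (6.275×10⁻⁷ − 2.895×10⁻⁷) = 1.658×10⁶ m²/s².
v = 1288 m/s = 1.288 km/s.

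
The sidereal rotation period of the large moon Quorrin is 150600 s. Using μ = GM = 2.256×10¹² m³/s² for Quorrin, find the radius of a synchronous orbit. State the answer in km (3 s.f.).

r_sync ≈ 10900 km

A synchronous orbit has period T, so by Kepler's third law a = (μT²/4π²)^(1/3).
μT²/4π² = 2.256×10¹² × (1.506×10⁵)² / 39.48 = 1.296×10²¹ m³.
a = 1.090×10⁷ m = 10903 km.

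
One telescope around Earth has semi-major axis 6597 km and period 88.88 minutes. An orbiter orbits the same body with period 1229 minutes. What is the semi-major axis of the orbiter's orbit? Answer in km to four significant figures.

Kepler's third law: a³ ∝ T², so a₂ = a₁ (T₂/T₁)^(2/3).
T₂/T₁ = 13.83, (T₂/T₁)^(2/3) = 5.761.
a₂ = 6597 × 5.761 = 38010 km.

a₂ ≈ 38010 km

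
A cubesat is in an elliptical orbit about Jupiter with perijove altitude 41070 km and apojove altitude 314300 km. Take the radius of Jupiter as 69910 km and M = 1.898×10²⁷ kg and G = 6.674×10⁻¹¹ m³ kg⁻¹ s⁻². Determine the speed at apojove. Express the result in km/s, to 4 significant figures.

μ = GM = 6.674×10⁻¹¹ × 1.898×10²⁷ = 1.267×10¹⁷ m³/s².
r_p = 69910 + 41070 = 110980 km = 1.1098×10⁸ m.
r_a = 69910 + 314300 = 384210 km = 3.8421×10⁸ m.
Semi-major axis a = (r_p + r_a)/2 = 2.4760×10⁵ km = 2.476×10⁸ m.
Vis-viva: v² = μ(2/r − 1/a) = 1.267×10¹⁷ × (5.205×10⁻⁹ − 4.039×10⁻⁹) = 1.478×10⁸ m²/s².
v = 12160 m/s = 12.16 km/s.

v ≈ 12.16 km/s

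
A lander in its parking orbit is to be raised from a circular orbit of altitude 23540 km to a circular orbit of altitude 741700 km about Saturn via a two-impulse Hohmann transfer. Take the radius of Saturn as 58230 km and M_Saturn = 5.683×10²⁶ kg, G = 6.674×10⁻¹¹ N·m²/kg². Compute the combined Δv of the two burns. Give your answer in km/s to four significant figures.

μ = GM = 6.674×10⁻¹¹ × 5.683×10²⁶ = 3.793×10¹⁶ m³/s².
r₁ = 58230 + 23540 = 81770 km = 8.1770×10⁷ m.
r₂ = 58230 + 741700 = 799930 km = 7.9993×10⁸ m.
Transfer ellipse a_t = (r₁ + r₂)/2 = 4.408×10⁸ m.
At r₁: circular v_c1 = √(μ/r₁) = 21540 m/s; transfer-perikrone v_p = √[μ(2/r₁ − 1/a_t)] = 29010 m/s.
Δv₁ = v_p − v_c1 = 7474 m/s.
At r₂: circular v_c2 = √(μ/r₂) = 6886 m/s; transfer-apokrone v_a = √[μ(2/r₂ − 1/a_t)] = 2966 m/s.
Δv₂ = v_c2 − v_a = 3920 m/s.
Total Δv = Δv₁ + Δv₂ = 11390 m/s = 11.39 km/s.

Δv_total ≈ 11.39 km/s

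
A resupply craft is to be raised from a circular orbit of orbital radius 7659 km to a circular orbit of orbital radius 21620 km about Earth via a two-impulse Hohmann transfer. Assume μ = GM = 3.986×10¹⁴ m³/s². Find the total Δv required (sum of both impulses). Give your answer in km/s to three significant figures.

r₁ = 7659 km = 7.659×10⁶ m.
r₂ = 21620 km = 2.162×10⁷ m.
Transfer ellipse a_t = (r₁ + r₂)/2 = 1.464×10⁷ m.
At r₁: circular v_c1 = √(μ/r₁) = 7214 m/s; transfer-perigee v_p = √[μ(2/r₁ − 1/a_t)] = 8767 m/s.
Δv₁ = v_p − v_c1 = 1553 m/s.
At r₂: circular v_c2 = √(μ/r₂) = 4294 m/s; transfer-apogee v_a = √[μ(2/r₂ − 1/a_t)] = 3106 m/s.
Δv₂ = v_c2 − v_a = 1188 m/s.
Total Δv = Δv₁ + Δv₂ = 2741 m/s = 2.741 km/s.

Δv_total ≈ 2.74 km/s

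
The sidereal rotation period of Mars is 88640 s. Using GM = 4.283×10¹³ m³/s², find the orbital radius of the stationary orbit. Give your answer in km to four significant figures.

r_sync ≈ 20430 km

A synchronous orbit has period T, so by Kepler's third law a = (μT²/4π²)^(1/3).
μT²/4π² = 4.283×10¹³ × (8.864×10⁴)² / 39.48 = 8.524×10²¹ m³.
a = 2.043×10⁷ m = 20428 km.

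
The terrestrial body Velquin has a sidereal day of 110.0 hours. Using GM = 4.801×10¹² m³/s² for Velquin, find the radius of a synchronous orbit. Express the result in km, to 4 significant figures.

r_sync ≈ 26720 km

T = 110.0 hours = 3.960×10⁵ s.
A synchronous orbit has period T, so by Kepler's third law a = (μT²/4π²)^(1/3).
μT²/4π² = 4.801×10¹² × (3.960×10⁵)² / 39.48 = 1.907×10²² m³.
a = 2.672×10⁷ m = 26717 km.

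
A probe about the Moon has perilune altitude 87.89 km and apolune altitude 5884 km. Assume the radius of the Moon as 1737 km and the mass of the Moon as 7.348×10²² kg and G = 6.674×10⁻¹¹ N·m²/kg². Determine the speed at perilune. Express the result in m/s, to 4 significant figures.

v ≈ 2082 m/s

μ = GM = 6.674×10⁻¹¹ × 7.348×10²² = 4.904×10¹² m³/s².
r_p = 1737 + 87.89 = 1824.9 km = 1.8249×10⁶ m.
r_a = 1737 + 5884 = 7621.0 km = 7.6210×10⁶ m.
Semi-major axis a = (r_p + r_a)/2 = 4722.9 km = 4.723×10⁶ m.
Vis-viva: v² = μ(2/r − 1/a) = 4.904×10¹² × (1.096×10⁻⁶ − 2.117×10⁻⁷) = 4.336×10⁶ m²/s².
v = 2082 m/s.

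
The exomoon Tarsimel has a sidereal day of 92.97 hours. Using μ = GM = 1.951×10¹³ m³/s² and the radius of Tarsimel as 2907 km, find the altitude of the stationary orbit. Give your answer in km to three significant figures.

h_sync ≈ 35200 km

T = 92.97 hours = 3.347×10⁵ s.
A synchronous orbit has period T, so by Kepler's third law a = (μT²/4π²)^(1/3).
μT²/4π² = 1.951×10¹³ × (3.347×10⁵)² / 39.48 = 5.536×10²² m³.
a = 3.811×10⁷ m = 38112 km.
Altitude h = a − R = 38112 − 2907 = 35205 km.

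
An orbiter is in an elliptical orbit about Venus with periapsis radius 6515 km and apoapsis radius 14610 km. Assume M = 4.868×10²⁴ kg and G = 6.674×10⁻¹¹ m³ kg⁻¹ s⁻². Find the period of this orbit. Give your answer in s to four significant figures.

μ = GM = 6.674×10⁻¹¹ × 4.868×10²⁴ = 3.249×10¹⁴ m³/s².
Semi-major axis a = (r_p + r_a)/2 = (6515.0 + 14610)/2 = 10562 km = 1.056×10⁷ m.
By Kepler's third law T = 2π√(a³/μ) = 2π × 1.905×10³ = 1.197×10⁴ s.

T ≈ 11970 s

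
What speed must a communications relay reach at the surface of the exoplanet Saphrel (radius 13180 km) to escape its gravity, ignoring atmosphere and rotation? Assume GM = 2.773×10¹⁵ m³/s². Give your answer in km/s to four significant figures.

v_esc ≈ 20.51 km/s

r = R = 1.318×10⁷ m.
Escape speed v_esc = √(2μ/r) = √(2 × 2.773×10¹⁵ / 1.318×10⁷) = √(4.208×10⁸) = 20510 m/s.
= 20.51 km/s.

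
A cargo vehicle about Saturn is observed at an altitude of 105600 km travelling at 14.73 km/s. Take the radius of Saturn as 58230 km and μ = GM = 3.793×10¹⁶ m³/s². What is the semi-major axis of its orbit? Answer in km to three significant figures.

a ≈ 1.54×10⁵ km

r = 58230 + 105600 = 1.6383×10⁵ km = 1.638×10⁸ m.
Specific orbital energy ε = v²/2 − μ/r = (14730)²/2 − 3.793×10¹⁶/1.638×10⁸ = -1.230×10⁸ J/kg.
Since ε = −μ/(2a), a = −μ/(2ε) = 1.541×10⁸ m = 1.5414×10⁵ km.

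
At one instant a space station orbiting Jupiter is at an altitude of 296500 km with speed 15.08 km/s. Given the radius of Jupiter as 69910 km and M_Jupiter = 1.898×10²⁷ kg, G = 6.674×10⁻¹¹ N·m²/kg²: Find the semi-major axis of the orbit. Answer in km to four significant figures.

a ≈ 2.730×10⁵ km

μ = GM = 6.674×10⁻¹¹ × 1.898×10²⁷ = 1.267×10¹⁷ m³/s².
r = 69910 + 296500 = 3.6641×10⁵ km = 3.664×10⁸ m.
Vis-viva rearranged: 1/a = 2/r − v²/μ = 5.458×10⁻⁹ − 1.795×10⁻⁹ = 3.663×10⁻⁹ m⁻¹.
a = 2.730×10⁸ m = 2.7299×10⁵ km.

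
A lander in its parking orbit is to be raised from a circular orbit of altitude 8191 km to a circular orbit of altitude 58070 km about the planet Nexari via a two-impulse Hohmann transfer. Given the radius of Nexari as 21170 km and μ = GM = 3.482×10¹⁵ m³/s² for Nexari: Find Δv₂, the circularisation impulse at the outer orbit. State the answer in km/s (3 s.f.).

Δv ≈ 1.75 km/s

r₁ = 21170 + 8191 = 29361 km = 2.9361×10⁷ m.
r₂ = 21170 + 58070 = 79240 km = 7.9240×10⁷ m.
Transfer ellipse a_t = (r₁ + r₂)/2 = 5.430×10⁷ m.
At r₁: circular v_c1 = √(μ/r₁) = 10890 m/s; transfer-periapsis v_p = √[μ(2/r₁ − 1/a_t)] = 13160 m/s.
At r₂: circular v_c2 = √(μ/r₂) = 6629 m/s; transfer-apoapsis v_a = √[μ(2/r₂ − 1/a_t)] = 4874 m/s.
Δv₂ = v_c2 − v_a = 1754 m/s.
= 1.754 km/s.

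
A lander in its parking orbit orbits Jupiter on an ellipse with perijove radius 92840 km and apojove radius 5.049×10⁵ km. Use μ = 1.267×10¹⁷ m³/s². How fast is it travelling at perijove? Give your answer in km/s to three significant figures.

Semi-major axis a = (r_p + r_a)/2 = 2.9887×10⁵ km = 2.989×10⁸ m.
Vis-viva: v² = μ(2/r − 1/a) = 1.267×10¹⁷ × (2.154×10⁻⁸ − 3.346×10⁻⁹) = 2.305×10⁹ m²/s².
v = 48020 m/s = 48.02 km/s.

v ≈ 48.0 km/s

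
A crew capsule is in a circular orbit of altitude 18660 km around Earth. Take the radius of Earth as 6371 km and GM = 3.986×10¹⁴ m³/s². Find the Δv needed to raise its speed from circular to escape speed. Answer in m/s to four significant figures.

Δv ≈ 1653 m/s

r = 6371 + 18660 = 25031 km = 2.5031×10⁷ m.
Circular speed v_c = √(μ/r) = 3991 m/s.
Escape speed v_esc = √(2μ/r) = √2 × v_c = 5643 m/s.
Δv = v_esc − v_c = 1653 m/s.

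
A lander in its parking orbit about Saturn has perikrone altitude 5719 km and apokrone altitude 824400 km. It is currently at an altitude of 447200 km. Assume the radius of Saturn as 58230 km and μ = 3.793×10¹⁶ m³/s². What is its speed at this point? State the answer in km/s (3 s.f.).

v ≈ 8.36 km/s

r_p = 58230 + 5719 = 63949 km = 6.3949×10⁷ m.
r_a = 58230 + 824400 = 882630 km = 8.8263×10⁸ m.
r = 58230 + 447200 = 5.0543×10⁵ km = 5.054×10⁸ m.
Semi-major axis a = (r_p + r_a)/2 = 4.7329×10⁵ km = 4.733×10⁸ m.
Vis-viva: v² = μ(2/r − 1/a) = 3.793×10¹⁶ × (3.957×10⁻⁹ − 2.113×10⁻⁹) = 6.995×10⁷ m²/s².
v = 8364 m/s = 8.364 km/s.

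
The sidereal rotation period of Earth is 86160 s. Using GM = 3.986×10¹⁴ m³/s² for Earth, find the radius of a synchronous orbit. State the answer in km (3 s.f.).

A synchronous orbit has period T, so by Kepler's third law a = (μT²/4π²)^(1/3).
μT²/4π² = 3.986×10¹⁴ × (8.616×10⁴)² / 39.48 = 7.495×10²² m³.
a = 4.216×10⁷ m = 42163 km.

r_sync ≈ 42200 km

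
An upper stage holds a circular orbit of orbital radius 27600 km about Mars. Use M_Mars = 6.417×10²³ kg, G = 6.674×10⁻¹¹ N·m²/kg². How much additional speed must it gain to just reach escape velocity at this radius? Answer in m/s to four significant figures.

μ = GM = 6.674×10⁻¹¹ × 6.417×10²³ = 4.283×10¹³ m³/s².
r = 27600 km = 2.760×10⁷ m.
Circular speed v_c = √(μ/r) = 1246 m/s.
Escape speed v_esc = √(2μ/r) = √2 × v_c = 1762 m/s.
Δv = v_esc − v_c = 516.0 m/s.

Δv ≈ 516.0 m/s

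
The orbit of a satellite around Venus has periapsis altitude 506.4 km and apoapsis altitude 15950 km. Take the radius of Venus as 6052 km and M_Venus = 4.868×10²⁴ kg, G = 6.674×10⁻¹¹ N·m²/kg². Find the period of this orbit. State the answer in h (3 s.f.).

μ = GM = 6.674×10⁻¹¹ × 4.868×10²⁴ = 3.249×10¹⁴ m³/s².
r_p = 6052 + 506.4 = 6558.4 km = 6.5584×10⁶ m.
r_a = 6052 + 15950 = 22002 km = 2.2002×10⁷ m.
Semi-major axis a = (r_p + r_a)/2 = (6558.4 + 22002)/2 = 14280 km = 1.428×10⁷ m.
By Kepler's third law T = 2π√(a³/μ) = 2π × 2.994×10³ = 1.881×10⁴ s.
= 5.225 h.

T ≈ 5.23 h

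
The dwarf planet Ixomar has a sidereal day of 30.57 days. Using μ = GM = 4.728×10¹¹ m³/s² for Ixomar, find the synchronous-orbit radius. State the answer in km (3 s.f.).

T = 30.57 days = 2.641×10⁶ s.
A synchronous orbit has period T, so by Kepler's third law a = (μT²/4π²)^(1/3).
μT²/4π² = 4.728×10¹¹ × (2.641×10⁶)² / 39.48 = 8.355×10²² m³.
a = 4.372×10⁷ m = 43716 km.

r_sync ≈ 43700 km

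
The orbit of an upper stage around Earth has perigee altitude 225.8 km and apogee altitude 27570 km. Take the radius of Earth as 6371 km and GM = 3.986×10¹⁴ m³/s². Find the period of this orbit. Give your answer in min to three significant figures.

r_p = 6371 + 225.8 = 6596.8 km = 6.5968×10⁶ m.
r_a = 6371 + 27570 = 33941 km = 3.3941×10⁷ m.
Semi-major axis a = (r_p + r_a)/2 = (6596.8 + 33941)/2 = 20269 km = 2.027×10⁷ m.
By Kepler's third law T = 2π√(a³/μ) = 2π × 4.571×10³ = 2.872×10⁴ s.
= 478.6 min.

T ≈ 479 min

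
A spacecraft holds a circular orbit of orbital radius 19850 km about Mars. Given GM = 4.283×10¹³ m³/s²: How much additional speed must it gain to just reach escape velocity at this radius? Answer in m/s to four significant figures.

r = 19850 km = 1.985×10⁷ m.
Circular speed v_c = √(μ/r) = 1469 m/s.
Escape speed v_esc = √(2μ/r) = √2 × v_c = 2077 m/s.
Δv = v_esc − v_c = 608.4 m/s.

Δv ≈ 608.4 m/s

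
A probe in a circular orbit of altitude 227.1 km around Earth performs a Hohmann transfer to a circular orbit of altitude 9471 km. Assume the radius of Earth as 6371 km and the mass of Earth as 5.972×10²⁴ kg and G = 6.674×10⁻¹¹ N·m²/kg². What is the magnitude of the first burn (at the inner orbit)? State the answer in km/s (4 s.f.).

Δv ≈ 1.463 km/s

μ = GM = 6.674×10⁻¹¹ × 5.972×10²⁴ = 3.986×10¹⁴ m³/s².
r₁ = 6371 + 227.1 = 6598.1 km = 6.5981×10⁶ m.
r₂ = 6371 + 9471 = 15842 km = 1.5842×10⁷ m.
Transfer ellipse a_t = (r₁ + r₂)/2 = 1.122×10⁷ m.
At r₁: circular v_c1 = √(μ/r₁) = 7772 m/s; transfer-perigee v_p = √[μ(2/r₁ − 1/a_t)] = 9235 m/s.
Δv₁ = v_p − v_c1 = 1463 m/s.
= 1.463 km/s.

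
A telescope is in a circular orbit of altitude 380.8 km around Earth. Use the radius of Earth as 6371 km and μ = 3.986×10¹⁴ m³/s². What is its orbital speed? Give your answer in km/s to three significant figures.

r = 6371 + 380.8 = 6751.8 km = 6.7518×10⁶ m.
For a circular orbit v = √(μ/r) = √(3.986×10¹⁴ / 6.752×10⁶) = √(5.904×10⁷) = 7683 m/s.
That is 7.683 km/s.

v ≈ 7.68 km/s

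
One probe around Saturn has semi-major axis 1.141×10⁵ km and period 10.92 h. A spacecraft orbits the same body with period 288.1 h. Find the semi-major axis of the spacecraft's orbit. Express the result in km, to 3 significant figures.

a₂ ≈ 1.01×10⁶ km

Kepler's third law: a³ ∝ T², so a₂ = a₁ (T₂/T₁)^(2/3).
T₂/T₁ = 26.38, (T₂/T₁)^(2/3) = 8.862.
a₂ = 1.141×10⁵ × 8.862 = 1.011×10⁶ km.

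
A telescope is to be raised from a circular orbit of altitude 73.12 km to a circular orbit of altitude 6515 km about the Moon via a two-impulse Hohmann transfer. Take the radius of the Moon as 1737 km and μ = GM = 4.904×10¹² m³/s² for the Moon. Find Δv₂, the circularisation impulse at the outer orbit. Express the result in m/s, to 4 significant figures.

Δv ≈ 308.5 m/s

r₁ = 1737 + 73.12 = 1810.1 km = 1.8101×10⁶ m.
r₂ = 1737 + 6515 = 8252.0 km = 8.2520×10⁶ m.
Transfer ellipse a_t = (r₁ + r₂)/2 = 5.031×10⁶ m.
At r₁: circular v_c1 = √(μ/r₁) = 1646 m/s; transfer-perilune v_p = √[μ(2/r₁ − 1/a_t)] = 2108 m/s.
At r₂: circular v_c2 = √(μ/r₂) = 770.9 m/s; transfer-apolune v_a = √[μ(2/r₂ − 1/a_t)] = 462.4 m/s.
Δv₂ = v_c2 − v_a = 308.5 m/s.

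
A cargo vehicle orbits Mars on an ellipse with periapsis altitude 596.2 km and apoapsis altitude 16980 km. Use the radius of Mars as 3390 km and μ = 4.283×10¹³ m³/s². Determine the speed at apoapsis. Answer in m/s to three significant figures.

v ≈ 830 m/s

r_p = 3390 + 596.2 = 3986.2 km = 3.9862×10⁶ m.
r_a = 3390 + 16980 = 20370 km = 2.0370×10⁷ m.
Semi-major axis a = (r_p + r_a)/2 = 12178 km = 1.218×10⁷ m.
Vis-viva: v² = μ(2/r − 1/a) = 4.283×10¹³ × (9.818×10⁻⁸ − 8.211×10⁻⁸) = 6.882×10⁵ m²/s².
v = 829.6 m/s.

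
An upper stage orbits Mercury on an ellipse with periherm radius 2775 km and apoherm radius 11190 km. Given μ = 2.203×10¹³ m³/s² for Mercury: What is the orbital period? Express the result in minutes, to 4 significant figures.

Semi-major axis a = (r_p + r_a)/2 = (2775.0 + 11190)/2 = 6982.5 km = 6.982×10⁶ m.
By Kepler's third law T = 2π√(a³/μ) = 2π × 3.931×10³ = 2.470×10⁴ s.
= 411.7 minutes.

T ≈ 411.7 minutes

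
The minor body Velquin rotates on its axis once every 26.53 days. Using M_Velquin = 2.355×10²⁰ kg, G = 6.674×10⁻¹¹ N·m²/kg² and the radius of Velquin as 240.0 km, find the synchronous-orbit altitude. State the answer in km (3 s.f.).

μ = GM = 6.674×10⁻¹¹ × 2.355×10²⁰ = 1.572×10¹⁰ m³/s².
T = 26.53 days = 2.292×10⁶ s.
A synchronous orbit has period T, so by Kepler's third law a = (μT²/4π²)^(1/3).
μT²/4π² = 1.572×10¹⁰ × (2.292×10⁶)² / 39.48 = 2.092×10²¹ m³.
a = 1.279×10⁷ m = 12789 km.
Altitude h = a − R = 12789 − 240.0 = 12549 km.

h_sync ≈ 12500 km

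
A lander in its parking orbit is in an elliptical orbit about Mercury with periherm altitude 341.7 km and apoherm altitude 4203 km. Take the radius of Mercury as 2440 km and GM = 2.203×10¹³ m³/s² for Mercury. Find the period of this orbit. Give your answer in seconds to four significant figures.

T ≈ 13690 seconds

r_p = 2440 + 341.7 = 2781.7 km = 2.7817×10⁶ m.
r_a = 2440 + 4203 = 6643.0 km = 6.6430×10⁶ m.
Semi-major axis a = (r_p + r_a)/2 = (2781.7 + 6643.0)/2 = 4712.4 km = 4.712×10⁶ m.
By Kepler's third law T = 2π√(a³/μ) = 2π × 2.179×10³ = 1.369×10⁴ s.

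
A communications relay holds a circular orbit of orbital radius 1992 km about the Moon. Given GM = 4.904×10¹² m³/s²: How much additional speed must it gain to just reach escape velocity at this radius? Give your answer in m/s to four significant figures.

r = 1992 km = 1.992×10⁶ m.
Circular speed v_c = √(μ/r) = 1569 m/s.
Escape speed v_esc = √(2μ/r) = √2 × v_c = 2219 m/s.
Δv = v_esc − v_c = 649.9 m/s.

Δv ≈ 649.9 m/s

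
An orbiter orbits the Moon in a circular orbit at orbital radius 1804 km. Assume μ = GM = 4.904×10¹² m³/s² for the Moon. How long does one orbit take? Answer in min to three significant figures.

T ≈ 115 min

r = 1804 km = 1.804×10⁶ m.
Kepler's third law: T = 2π√(r³/μ) = 2π√((1.804×10⁶)³ / 4.904×10¹²).
r³/μ = 1.197×10⁶ s², so T = 2π × 1.094×10³ = 6.875×10³ s.
Converting: 6.875×10³ s ÷ 60.00 = 114.6 min.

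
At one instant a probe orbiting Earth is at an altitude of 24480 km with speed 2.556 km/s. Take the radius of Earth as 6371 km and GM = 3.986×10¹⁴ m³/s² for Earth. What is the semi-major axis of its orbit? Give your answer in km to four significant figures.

r = 6371 + 24480 = 30851 km = 3.085×10⁷ m.
Specific orbital energy ε = v²/2 − μ/r = (2556)²/2 − 3.986×10¹⁴/3.085×10⁷ = -9.654×10⁶ J/kg.
Since ε = −μ/(2a), a = −μ/(2ε) = 2.065×10⁷ m = 20645 km.

a ≈ 20650 km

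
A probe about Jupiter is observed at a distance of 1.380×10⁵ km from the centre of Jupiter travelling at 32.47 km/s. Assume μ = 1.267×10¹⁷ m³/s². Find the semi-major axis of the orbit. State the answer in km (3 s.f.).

a ≈ 1.62×10⁵ km

r = 1.380×10⁸ m.
Vis-viva rearranged: 1/a = 2/r − v²/μ = 1.449×10⁻⁸ − 8.321×10⁻⁹ = 6.172×10⁻⁹ m⁻¹.
a = 1.620×10⁸ m = 1.6203×10⁵ km.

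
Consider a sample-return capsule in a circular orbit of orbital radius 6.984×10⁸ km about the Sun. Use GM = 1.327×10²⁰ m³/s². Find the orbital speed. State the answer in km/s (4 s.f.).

r = 6.984×10⁸ km = 6.984×10¹¹ m.
For a circular orbit v = √(μ/r) = √(1.327×10²⁰ / 6.984×10¹¹) = √(1.900×10⁸) = 13780 m/s.
That is 13.78 km/s.

v ≈ 13.78 km/s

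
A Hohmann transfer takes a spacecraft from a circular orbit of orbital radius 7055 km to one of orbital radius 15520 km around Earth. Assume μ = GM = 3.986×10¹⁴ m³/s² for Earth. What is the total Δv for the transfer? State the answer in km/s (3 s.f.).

r₁ = 7055 km = 7.055×10⁶ m.
r₂ = 15520 km = 1.552×10⁷ m.
Transfer ellipse a_t = (r₁ + r₂)/2 = 1.129×10⁷ m.
At r₁: circular v_c1 = √(μ/r₁) = 7517 m/s; transfer-perigee v_p = √[μ(2/r₁ − 1/a_t)] = 8814 m/s.
Δv₁ = v_p − v_c1 = 1297 m/s.
At r₂: circular v_c2 = √(μ/r₂) = 5068 m/s; transfer-apogee v_a = √[μ(2/r₂ − 1/a_t)] = 4007 m/s.
Δv₂ = v_c2 − v_a = 1061 m/s.
Total Δv = Δv₁ + Δv₂ = 2359 m/s = 2.359 km/s.

Δv_total ≈ 2.36 km/s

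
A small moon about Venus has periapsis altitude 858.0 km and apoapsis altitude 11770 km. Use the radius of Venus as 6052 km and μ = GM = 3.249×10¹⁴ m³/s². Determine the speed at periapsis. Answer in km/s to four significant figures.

v ≈ 8.232 km/s

r_p = 6052 + 858.0 = 6910.0 km = 6.9100×10⁶ m.
r_a = 6052 + 11770 = 17822 km = 1.7822×10⁷ m.
Semi-major axis a = (r_p + r_a)/2 = 12366 km = 1.237×10⁷ m.
Vis-viva: v² = μ(2/r − 1/a) = 3.249×10¹⁴ × (2.894×10⁻⁷ − 8.087×10⁻⁸) = 6.776×10⁷ m²/s².
v = 8232 m/s = 8.232 km/s.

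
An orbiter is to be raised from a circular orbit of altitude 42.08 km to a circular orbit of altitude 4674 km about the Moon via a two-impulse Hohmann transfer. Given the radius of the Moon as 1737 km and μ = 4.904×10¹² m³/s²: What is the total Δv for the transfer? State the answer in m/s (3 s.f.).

r₁ = 1737 + 42.08 = 1779.1 km = 1.7791×10⁶ m.
r₂ = 1737 + 4674 = 6411.0 km = 6.4110×10⁶ m.
Transfer ellipse a_t = (r₁ + r₂)/2 = 4.095×10⁶ m.
At r₁: circular v_c1 = √(μ/r₁) = 1660 m/s; transfer-perilune v_p = √[μ(2/r₁ − 1/a_t)] = 2077 m/s.
Δv₁ = v_p − v_c1 = 417.1 m/s.
At r₂: circular v_c2 = √(μ/r₂) = 874.6 m/s; transfer-apolune v_a = √[μ(2/r₂ − 1/a_t)] = 576.5 m/s.
Δv₂ = v_c2 − v_a = 298.1 m/s.
Total Δv = Δv₁ + Δv₂ = 715.2 m/s.

Δv_total ≈ 715 m/s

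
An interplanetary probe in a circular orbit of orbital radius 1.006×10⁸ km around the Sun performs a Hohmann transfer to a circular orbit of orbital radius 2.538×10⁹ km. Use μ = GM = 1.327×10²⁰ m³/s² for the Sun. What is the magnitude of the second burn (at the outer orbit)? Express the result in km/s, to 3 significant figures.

r₁ = 1.006×10⁸ km = 1.006×10¹¹ m.
r₂ = 2.538×10⁹ km = 2.538×10¹² m.
Transfer ellipse a_t = (r₁ + r₂)/2 = 1.319×10¹² m.
At r₁: circular v_c1 = √(μ/r₁) = 36320 m/s; transfer-perihelion v_p = √[μ(2/r₁ − 1/a_t)] = 50370 m/s.
At r₂: circular v_c2 = √(μ/r₂) = 7231 m/s; transfer-aphelion v_a = √[μ(2/r₂ − 1/a_t)] = 1997 m/s.
Δv₂ = v_c2 − v_a = 5234 m/s.
= 5.234 km/s.

Δv ≈ 5.23 km/s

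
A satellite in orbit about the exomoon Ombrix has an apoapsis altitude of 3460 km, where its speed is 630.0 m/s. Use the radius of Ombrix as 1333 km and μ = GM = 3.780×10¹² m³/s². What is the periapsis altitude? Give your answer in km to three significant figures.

periapsis altitude ≈ 279 km

r_a = 1333 + 3460 = 4793.0 km = 4.793×10⁶ m.
Specific energy ε = v²/2 − μ/r = -5.902×10⁵ J/kg, so a = −μ/(2ε) = 3.202×10⁶ m.
The apsides satisfy r_p + r_a = 2a, so the periapsis radius is 2a − r_a = 1.612×10⁶ m = 1611.6 km.
Periapsis altitude = 1611.6 − 1333 = 278.61 km.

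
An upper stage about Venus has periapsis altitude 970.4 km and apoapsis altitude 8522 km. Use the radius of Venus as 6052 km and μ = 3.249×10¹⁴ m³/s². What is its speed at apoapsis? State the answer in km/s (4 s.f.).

v ≈ 3.808 km/s

r_p = 6052 + 970.4 = 7022.4 km = 7.0224×10⁶ m.
r_a = 6052 + 8522 = 14574 km = 1.4574×10⁷ m.
Semi-major axis a = (r_p + r_a)/2 = 10798 km = 1.080×10⁷ m.
Vis-viva: v² = μ(2/r − 1/a) = 3.249×10¹⁴ × (1.372×10⁻⁷ − 9.261×10⁻⁸) = 1.450×10⁷ m²/s².
v = 3808 m/s = 3.808 km/s.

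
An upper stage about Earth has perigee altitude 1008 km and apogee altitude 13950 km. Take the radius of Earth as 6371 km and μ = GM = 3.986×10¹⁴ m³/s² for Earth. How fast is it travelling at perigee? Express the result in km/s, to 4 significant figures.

v ≈ 8.903 km/s

r_p = 6371 + 1008 = 7379.0 km = 7.3790×10⁶ m.
r_a = 6371 + 13950 = 20321 km = 2.0321×10⁷ m.
Semi-major axis a = (r_p + r_a)/2 = 13850 km = 1.385×10⁷ m.
Vis-viva: v² = μ(2/r − 1/a) = 3.986×10¹⁴ × (2.710×10⁻⁷ − 7.220×10⁻⁸) = 7.926×10⁷ m²/s².
v = 8903 m/s = 8.903 km/s.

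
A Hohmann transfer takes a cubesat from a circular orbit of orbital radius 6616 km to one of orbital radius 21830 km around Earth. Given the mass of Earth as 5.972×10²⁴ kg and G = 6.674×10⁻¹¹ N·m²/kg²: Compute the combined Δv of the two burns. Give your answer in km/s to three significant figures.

Δv_total ≈ 3.21 km/s

μ = GM = 6.674×10⁻¹¹ × 5.972×10²⁴ = 3.986×10¹⁴ m³/s².
r₁ = 6616 km = 6.616×10⁶ m.
r₂ = 21830 km = 2.183×10⁷ m.
Transfer ellipse a_t = (r₁ + r₂)/2 = 1.422×10⁷ m.
At r₁: circular v_c1 = √(μ/r₁) = 7762 m/s; transfer-perigee v_p = √[μ(2/r₁ − 1/a_t)] = 9616 m/s.
Δv₁ = v_p − v_c1 = 1854 m/s.
At r₂: circular v_c2 = √(μ/r₂) = 4273 m/s; transfer-apogee v_a = √[μ(2/r₂ − 1/a_t)] = 2914 m/s.
Δv₂ = v_c2 − v_a = 1359 m/s.
Total Δv = Δv₁ + Δv₂ = 3213 m/s = 3.213 km/s.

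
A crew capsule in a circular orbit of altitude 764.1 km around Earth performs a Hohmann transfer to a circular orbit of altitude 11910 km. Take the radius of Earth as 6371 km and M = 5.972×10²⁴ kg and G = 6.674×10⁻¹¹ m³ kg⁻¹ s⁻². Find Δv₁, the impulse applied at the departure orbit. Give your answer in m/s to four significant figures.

Δv ≈ 1490 m/s

μ = GM = 6.674×10⁻¹¹ × 5.972×10²⁴ = 3.986×10¹⁴ m³/s².
r₁ = 6371 + 764.1 = 7135.1 km = 7.1351×10⁶ m.
r₂ = 6371 + 11910 = 18281 km = 1.8281×10⁷ m.
Transfer ellipse a_t = (r₁ + r₂)/2 = 1.271×10⁷ m.
At r₁: circular v_c1 = √(μ/r₁) = 7474 m/s; transfer-perigee v_p = √[μ(2/r₁ − 1/a_t)] = 8964 m/s.
Δv₁ = v_p − v_c1 = 1490 m/s.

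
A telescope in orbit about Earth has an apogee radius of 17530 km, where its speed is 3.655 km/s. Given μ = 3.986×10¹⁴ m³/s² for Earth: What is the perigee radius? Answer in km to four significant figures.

r_a = 1.753×10⁷ m.
Specific energy ε = v²/2 − μ/r = -1.606×10⁷ J/kg, so a = −μ/(2ε) = 1.241×10⁷ m.
The apsides satisfy r_p + r_a = 2a, so the perigee radius is 2a − r_a = 7.292×10⁶ m = 7291.5 km.

perigee radius ≈ 7292 km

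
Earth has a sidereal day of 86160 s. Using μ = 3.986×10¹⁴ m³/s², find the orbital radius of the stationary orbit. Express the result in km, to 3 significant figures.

A synchronous orbit has period T, so by Kepler's third law a = (μT²/4π²)^(1/3).
μT²/4π² = 3.986×10¹⁴ × (8.616×10⁴)² / 39.48 = 7.495×10²² m³.
a = 4.216×10⁷ m = 42163 km.

r_sync ≈ 42200 km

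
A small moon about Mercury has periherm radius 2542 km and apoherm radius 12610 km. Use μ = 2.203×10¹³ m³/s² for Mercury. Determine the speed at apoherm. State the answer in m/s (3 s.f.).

Semi-major axis a = (r_p + r_a)/2 = 7576.0 km = 7.576×10⁶ m.
Vis-viva: v² = μ(2/r − 1/a) = 2.203×10¹³ × (1.586×10⁻⁷ − 1.320×10⁻⁷) = 5.862×10⁵ m²/s².
v = 765.6 m/s.

v ≈ 766 m/s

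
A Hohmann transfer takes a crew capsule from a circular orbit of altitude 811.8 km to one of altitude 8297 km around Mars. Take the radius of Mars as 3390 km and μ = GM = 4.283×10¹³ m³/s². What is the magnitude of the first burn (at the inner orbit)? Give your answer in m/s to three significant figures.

r₁ = 3390 + 811.8 = 4201.8 km = 4.2018×10⁶ m.
r₂ = 3390 + 8297 = 11687 km = 1.1687×10⁷ m.
Transfer ellipse a_t = (r₁ + r₂)/2 = 7.944×10⁶ m.
At r₁: circular v_c1 = √(μ/r₁) = 3193 m/s; transfer-periapsis v_p = √[μ(2/r₁ − 1/a_t)] = 3872 m/s.
Δv₁ = v_p − v_c1 = 679.7 m/s.

Δv ≈ 680 m/s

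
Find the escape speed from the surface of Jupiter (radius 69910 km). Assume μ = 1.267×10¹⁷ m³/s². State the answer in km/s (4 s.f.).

v_esc ≈ 60.21 km/s

r = R = 6.991×10⁷ m.
Escape speed v_esc = √(2μ/r) = √(2 × 1.267×10¹⁷ / 6.991×10⁷) = √(3.625×10⁹) = 60210 m/s.
= 60.21 km/s.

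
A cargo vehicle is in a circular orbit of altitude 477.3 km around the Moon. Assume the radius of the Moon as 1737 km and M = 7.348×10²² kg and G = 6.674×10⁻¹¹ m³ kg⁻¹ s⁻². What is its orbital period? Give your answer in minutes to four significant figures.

T ≈ 155.8 minutes

μ = GM = 6.674×10⁻¹¹ × 7.348×10²² = 4.904×10¹² m³/s².
r = 1737 + 477.3 = 2214.3 km = 2.2143×10⁶ m.
Kepler's third law: T = 2π√(r³/μ) = 2π√((2.214×10⁶)³ / 4.904×10¹²).
r³/μ = 2.214×10⁶ s², so T = 2π × 1.488×10³ = 9.349×10³ s.
Converting: 9.349×10³ s ÷ 60.00 = 155.8 minutes.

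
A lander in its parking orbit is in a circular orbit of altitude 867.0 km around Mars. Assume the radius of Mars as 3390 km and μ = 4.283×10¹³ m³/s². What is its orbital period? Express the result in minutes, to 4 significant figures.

r = 3390 + 867.0 = 4257.0 km = 4.2570×10⁶ m.
Kepler's third law: T = 2π√(r³/μ) = 2π√((4.257×10⁶)³ / 4.283×10¹³).
r³/μ = 1.801×10⁶ s², so T = 2π × 1.342×10³ = 8.433×10³ s.
Converting: 8.433×10³ s ÷ 60.00 = 140.5 minutes.

T ≈ 140.5 minutes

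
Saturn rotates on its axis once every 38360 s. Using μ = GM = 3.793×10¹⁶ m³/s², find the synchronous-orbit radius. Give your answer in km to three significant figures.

A synchronous orbit has period T, so by Kepler's third law a = (μT²/4π²)^(1/3).
μT²/4π² = 3.793×10¹⁶ × (3.836×10⁴)² / 39.48 = 1.414×10²⁴ m³.
a = 1.122×10⁸ m = 1.1223×10⁵ km.

r_sync ≈ 1.12×10⁵ km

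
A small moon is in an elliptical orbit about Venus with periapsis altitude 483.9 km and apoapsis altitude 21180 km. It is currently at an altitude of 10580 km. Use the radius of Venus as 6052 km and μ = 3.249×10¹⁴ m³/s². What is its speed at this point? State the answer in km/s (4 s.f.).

r_p = 6052 + 483.9 = 6535.9 km = 6.5359×10⁶ m.
r_a = 6052 + 21180 = 27232 km = 2.7232×10⁷ m.
r = 6052 + 10580 = 16632 km = 1.663×10⁷ m.
Semi-major axis a = (r_p + r_a)/2 = 16884 km = 1.688×10⁷ m.
Vis-viva: v² = μ(2/r − 1/a) = 3.249×10¹⁴ × (1.203×10⁻⁷ − 5.923×10⁻⁸) = 1.983×10⁷ m²/s².
v = 4453 m/s = 4.453 km/s.

v ≈ 4.453 km/s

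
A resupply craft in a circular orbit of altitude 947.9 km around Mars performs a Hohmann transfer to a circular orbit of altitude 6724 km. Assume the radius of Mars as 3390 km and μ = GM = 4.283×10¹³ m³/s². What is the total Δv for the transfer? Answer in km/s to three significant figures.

Δv_total ≈ 1.04 km/s

r₁ = 3390 + 947.9 = 4337.9 km = 4.3379×10⁶ m.
r₂ = 3390 + 6724 = 10114 km = 1.0114×10⁷ m.
Transfer ellipse a_t = (r₁ + r₂)/2 = 7.226×10⁶ m.
At r₁: circular v_c1 = √(μ/r₁) = 3142 m/s; transfer-periapsis v_p = √[μ(2/r₁ − 1/a_t)] = 3717 m/s.
Δv₁ = v_p − v_c1 = 575.3 m/s.
At r₂: circular v_c2 = √(μ/r₂) = 2058 m/s; transfer-apoapsis v_a = √[μ(2/r₂ − 1/a_t)] = 1594 m/s.
Δv₂ = v_c2 − v_a = 463.4 m/s.
Total Δv = Δv₁ + Δv₂ = 1039 m/s = 1.039 km/s.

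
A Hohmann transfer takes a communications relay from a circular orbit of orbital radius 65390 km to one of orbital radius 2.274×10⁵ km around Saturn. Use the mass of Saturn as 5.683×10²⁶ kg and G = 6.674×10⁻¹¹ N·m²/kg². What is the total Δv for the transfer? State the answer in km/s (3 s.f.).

μ = GM = 6.674×10⁻¹¹ × 5.683×10²⁶ = 3.793×10¹⁶ m³/s².
r₁ = 65390 km = 6.539×10⁷ m.
r₂ = 2.274×10⁵ km = 2.274×10⁸ m.
Transfer ellipse a_t = (r₁ + r₂)/2 = 1.464×10⁸ m.
At r₁: circular v_c1 = √(μ/r₁) = 24080 m/s; transfer-perikrone v_p = √[μ(2/r₁ − 1/a_t)] = 30020 m/s.
Δv₁ = v_p − v_c1 = 5933 m/s.
At r₂: circular v_c2 = √(μ/r₂) = 12910 m/s; transfer-apokrone v_a = √[μ(2/r₂ − 1/a_t)] = 8631 m/s.
Δv₂ = v_c2 − v_a = 4283 m/s.
Total Δv = Δv₁ + Δv₂ = 10220 m/s = 10.22 km/s.

Δv_total ≈ 10.2 km/s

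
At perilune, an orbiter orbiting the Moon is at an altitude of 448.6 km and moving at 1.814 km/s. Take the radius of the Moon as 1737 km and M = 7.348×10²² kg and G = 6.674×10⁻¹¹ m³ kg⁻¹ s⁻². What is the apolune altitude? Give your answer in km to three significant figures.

μ = GM = 6.674×10⁻¹¹ × 7.348×10²² = 4.904×10¹² m³/s².
r_p = 1737 + 448.6 = 2185.6 km = 2.186×10⁶ m.
Specific energy ε = v²/2 − μ/r = -5.985×10⁵ J/kg, so a = −μ/(2ε) = 4.097×10⁶ m.
The apsides satisfy r_p + r_a = 2a, so the apolune radius is 2a − r_p = 6.008×10⁶ m = 6008.2 km.
Apolune altitude = 6008.2 − 1737 = 4271.2 km.

apolune altitude ≈ 4270 km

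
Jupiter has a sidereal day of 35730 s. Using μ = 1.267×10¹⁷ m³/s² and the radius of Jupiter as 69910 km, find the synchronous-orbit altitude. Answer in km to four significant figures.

h_sync ≈ 90110 km

A synchronous orbit has period T, so by Kepler's third law a = (μT²/4π²)^(1/3).
μT²/4π² = 1.267×10¹⁷ × (3.573×10⁴)² / 39.48 = 4.097×10²⁴ m³.
a = 1.600×10⁸ m = 1.6002×10⁵ km.
Altitude h = a − R = 1.6002×10⁵ − 69910 = 90105 km.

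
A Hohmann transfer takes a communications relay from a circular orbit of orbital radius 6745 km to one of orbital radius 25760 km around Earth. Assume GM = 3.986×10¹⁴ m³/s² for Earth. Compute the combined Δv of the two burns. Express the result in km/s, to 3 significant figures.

Δv_total ≈ 3.39 km/s

r₁ = 6745 km = 6.745×10⁶ m.
r₂ = 25760 km = 2.576×10⁷ m.
Transfer ellipse a_t = (r₁ + r₂)/2 = 1.625×10⁷ m.
At r₁: circular v_c1 = √(μ/r₁) = 7687 m/s; transfer-perigee v_p = √[μ(2/r₁ − 1/a_t)] = 9678 m/s.
Δv₁ = v_p − v_c1 = 1991 m/s.
At r₂: circular v_c2 = √(μ/r₂) = 3934 m/s; transfer-apogee v_a = √[μ(2/r₂ − 1/a_t)] = 2534 m/s.
Δv₂ = v_c2 − v_a = 1400 m/s.
Total Δv = Δv₁ + Δv₂ = 3390 m/s = 3.390 km/s.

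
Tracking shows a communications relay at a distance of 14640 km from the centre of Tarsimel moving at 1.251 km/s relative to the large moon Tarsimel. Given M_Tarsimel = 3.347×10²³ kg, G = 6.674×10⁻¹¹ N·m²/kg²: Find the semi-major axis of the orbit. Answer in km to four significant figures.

a ≈ 15030 km

μ = GM = 6.674×10⁻¹¹ × 3.347×10²³ = 2.234×10¹³ m³/s².
r = 1.464×10⁷ m.
Specific orbital energy ε = v²/2 − μ/r = (1251)²/2 − 2.234×10¹³/1.464×10⁷ = -7.433×10⁵ J/kg.
Since ε = −μ/(2a), a = −μ/(2ε) = 1.503×10⁷ m = 15026 km.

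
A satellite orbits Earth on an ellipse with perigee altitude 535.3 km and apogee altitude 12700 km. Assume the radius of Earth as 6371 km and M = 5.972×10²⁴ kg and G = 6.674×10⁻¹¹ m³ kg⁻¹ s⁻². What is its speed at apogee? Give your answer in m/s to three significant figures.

μ = GM = 6.674×10⁻¹¹ × 5.972×10²⁴ = 3.986×10¹⁴ m³/s².
r_p = 6371 + 535.3 = 6906.3 km = 6.9063×10⁶ m.
r_a = 6371 + 12700 = 19071 km = 1.9071×10⁷ m.
Semi-major axis a = (r_p + r_a)/2 = 12989 km = 1.299×10⁷ m.
Vis-viva: v² = μ(2/r − 1/a) = 3.986×10¹⁴ × (1.049×10⁻⁷ − 7.699×10⁻⁸) = 1.111×10⁷ m²/s².
v = 3334 m/s.

v ≈ 3330 m/s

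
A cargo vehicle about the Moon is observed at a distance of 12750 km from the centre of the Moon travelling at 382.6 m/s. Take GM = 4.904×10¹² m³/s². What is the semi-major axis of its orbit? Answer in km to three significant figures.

r = 1.275×10⁷ m.
Vis-viva rearranged: 1/a = 2/r − v²/μ = 1.569×10⁻⁷ − 2.985×10⁻⁸ = 1.270×10⁻⁷ m⁻¹.
a = 7.873×10⁶ m = 7873.2 km.

a ≈ 7870 km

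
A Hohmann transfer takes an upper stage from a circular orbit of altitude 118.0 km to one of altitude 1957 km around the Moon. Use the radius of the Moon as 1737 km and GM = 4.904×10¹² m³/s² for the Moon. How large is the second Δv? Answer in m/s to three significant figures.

Δv ≈ 210 m/s

r₁ = 1737 + 118.0 = 1855.0 km = 1.8550×10⁶ m.
r₂ = 1737 + 1957 = 3694.0 km = 3.6940×10⁶ m.
Transfer ellipse a_t = (r₁ + r₂)/2 = 2.774×10⁶ m.
At r₁: circular v_c1 = √(μ/r₁) = 1626 m/s; transfer-perilune v_p = √[μ(2/r₁ − 1/a_t)] = 1876 m/s.
At r₂: circular v_c2 = √(μ/r₂) = 1152 m/s; transfer-apolune v_a = √[μ(2/r₂ − 1/a_t)] = 942.1 m/s.
Δv₂ = v_c2 − v_a = 210.1 m/s.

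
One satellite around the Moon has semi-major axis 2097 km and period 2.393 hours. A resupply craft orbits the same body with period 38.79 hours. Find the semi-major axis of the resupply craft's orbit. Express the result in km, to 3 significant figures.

Kepler's third law: a³ ∝ T², so a₂ = a₁ (T₂/T₁)^(2/3).
T₂/T₁ = 16.21, (T₂/T₁)^(2/3) = 6.405.
a₂ = 2097 × 6.405 = 13430 km.

a₂ ≈ 13400 km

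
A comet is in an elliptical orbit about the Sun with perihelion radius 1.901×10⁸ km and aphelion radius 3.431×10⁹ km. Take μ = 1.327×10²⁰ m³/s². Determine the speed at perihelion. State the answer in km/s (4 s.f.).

v ≈ 36.37 km/s

Semi-major axis a = (r_p + r_a)/2 = 1.8106×10⁹ km = 1.811×10¹² m.
Vis-viva: v² = μ(2/r − 1/a) = 1.327×10²⁰ × (1.052×10⁻¹¹ − 5.523×10⁻¹³) = 1.323×10⁹ m²/s².
v = 36370 m/s = 36.37 km/s.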